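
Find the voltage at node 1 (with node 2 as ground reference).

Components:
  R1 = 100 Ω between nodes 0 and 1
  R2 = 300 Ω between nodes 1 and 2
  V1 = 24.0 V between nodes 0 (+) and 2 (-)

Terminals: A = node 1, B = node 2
Nodal analysis, taking node 2 as the 0 V reference.
Source V1 fixes V_0 = 24 V.
KCL at each unknown node (sum of currents leaving = 0; resistances in Ω):
  Node 1: (V_1 - 24)/100 + (V_1 - 0)/300 = 0
Collecting terms: 0.01333 × V_1 = 0.24  =>  V_1 = 18 V
The requested potential is V_1 = 18 V.

Final answer: V_1 = 18 V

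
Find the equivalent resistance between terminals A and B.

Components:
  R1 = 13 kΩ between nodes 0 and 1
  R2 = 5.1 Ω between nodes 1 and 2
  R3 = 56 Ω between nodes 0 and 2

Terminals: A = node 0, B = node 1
Reduce the network between node 0 (A) and node 1 (B) by series/parallel combination:
  Rs1 = R3 + R2 (series, joined only at node 2) = 56 + 5.1 = 61.1 Ω
  Rp1 = R1 ‖ Rs1 (parallel, both between nodes 0 and 1) = 1/(1/13000 + 1/61.1) = 60.81 Ω
R_eq = 60.81 Ω

Final answer: 60.81 Ω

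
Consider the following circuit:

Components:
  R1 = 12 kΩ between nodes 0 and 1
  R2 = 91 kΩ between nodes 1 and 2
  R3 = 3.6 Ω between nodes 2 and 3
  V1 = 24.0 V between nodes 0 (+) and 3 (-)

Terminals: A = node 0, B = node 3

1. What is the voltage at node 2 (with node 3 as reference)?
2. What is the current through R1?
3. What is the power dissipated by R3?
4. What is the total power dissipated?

Nodal analysis, taking node 3 as the 0 V reference.
Source V1 fixes V_0 = 24 V.
KCL at each unknown node (sum of currents leaving = 0; resistances in Ω):
  Node 1: (V_1 - 24)/12000 + (V_1 - V_2)/91000 = 0
  Node 2: (V_2 - V_1)/91000 + (V_2 - 0)/3.6 = 0
Collecting terms (coefficients in siemens):
  0.00009432·V_1 - 0.00001099·V_2 = 0.002
  0.2778·V_2 - 0.00001099·V_1 = 0
Determinant D = (0.00009432)(0.2778) - (-0.00001099)(-0.00001099) = 0.0000262
V_1 = [(0.002)(0.2778) - (-0.00001099)(0)]/D = 21.2 V
V_2 = [(0.00009432)(0) - (0.002)(-0.00001099)]/D = 0.0008388 V
Part 1:
  Read off the nodal solution: V_2 = 0.0008388 V
Part 2:
  I_R1 = (V_0 - V_1)/R1 = (24 - 21.2)/12000 = 0.000233 A
  Magnitude: I_R1 = 0.000233 A
Part 3:
  I_R3 = (V_2 - V_3)/R3 = (0.0008388 - 0)/3.6 = 0.000233 A
  P_R3 = I_R3² × R3 = (0.000233)² × 3.6 = 0.0000001954 W
Part 4:
  Power in each resistor, P = (ΔV)²/R:
    P_R1 = (24 - 21.2)²/12000 = 0.0006515 W
    P_R2 = (21.2 - 0.0008388)²/91000 = 0.00494 W
    P_R3 = (0.0008388 - 0)²/3.6 = 0.0000001954 W
  P_total = P_R1 + P_R2 + P_R3 = 0.005592 W

Final answers:
1. V_2 = 0.0008388 V
2. I_R1 = 0.000233 A
3. P_R3 = 1.954e-07 W
4. P_total = 0.005592 W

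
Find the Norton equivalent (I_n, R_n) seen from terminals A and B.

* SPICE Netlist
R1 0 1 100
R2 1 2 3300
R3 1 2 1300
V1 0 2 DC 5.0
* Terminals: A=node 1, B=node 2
Find the Thévenin equivalent first; then I_n = V_th/R_th and R_n = R_th.
Step 1 — V_th is the open-circuit voltage V_A - V_B (nothing connected across the terminals).
Nodal analysis, taking node 2 as the 0 V reference.
Source V1 fixes V_0 = 5 V.
KCL at each unknown node (sum of currents leaving = 0; resistances in Ω):
  Node 1: (V_1 - 5)/100 + (V_1 - 0)/3300 + (V_1 - 0)/1300 = 0
Collecting terms: 0.01107 × V_1 = 0.05  =>  V_1 = 4.516 V
V_th = V_1 - V_2 = 4.516 - 0 = 4.516 V
Step 2 — R_th: zero the source — replace V1 by a short circuit (node 2 merges into node 0) — and find the resistance seen between A (node 1) and B (node 0).
Reduce the network between node 1 (A) and node 0 (B) by series/parallel combination:
  Rp1 = R1 ‖ R2 ‖ R3 (parallel, all between nodes 0 and 1) = 1/(1/100 + 1/3300 + 1/1300) = 90.32 Ω
R_th = 90.32 Ω
I_n = V_th/R_th = 4.516/90.32 = 0.05 A, and R_n = R_th = 90.32 Ω

Final answer: I_n = 0.05 A, R_n = 90.32 Ω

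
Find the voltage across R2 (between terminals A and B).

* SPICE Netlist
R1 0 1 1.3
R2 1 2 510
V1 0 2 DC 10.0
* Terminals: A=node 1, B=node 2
R1 and R2 are in series across V1 (node 0 → node 1 → node 2), and the output A–B is taken across R2, so this is a voltage divider.
Series current: I = V1/(R1 + R2) = 10/(1.3 + 510) = 10/511.3 = 0.01956 A
V_R2 = I × R2 = V1 × R2/(R1 + R2) = 10 × 510/511.3 = 9.975 V

Final answer: 9.975 V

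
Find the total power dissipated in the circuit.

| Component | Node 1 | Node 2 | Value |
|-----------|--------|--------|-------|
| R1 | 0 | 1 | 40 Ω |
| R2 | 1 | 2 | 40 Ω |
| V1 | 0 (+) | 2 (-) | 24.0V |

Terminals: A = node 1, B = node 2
Nodal analysis, taking node 2 as the 0 V reference.
Source V1 fixes V_0 = 24 V.
KCL at each unknown node (sum of currents leaving = 0; resistances in Ω):
  Node 1: (V_1 - 24)/40 + (V_1 - 0)/40 = 0
Collecting terms: 0.05 × V_1 = 0.6  =>  V_1 = 12 V
Power in each resistor, P = (ΔV)²/R:
  P_R1 = (24 - 12)²/40 = 3.6 W
  P_R2 = (12 - 0)²/40 = 3.6 W
P_total = P_R1 + P_R2 = 7.2 W

Final answer: 7.2 W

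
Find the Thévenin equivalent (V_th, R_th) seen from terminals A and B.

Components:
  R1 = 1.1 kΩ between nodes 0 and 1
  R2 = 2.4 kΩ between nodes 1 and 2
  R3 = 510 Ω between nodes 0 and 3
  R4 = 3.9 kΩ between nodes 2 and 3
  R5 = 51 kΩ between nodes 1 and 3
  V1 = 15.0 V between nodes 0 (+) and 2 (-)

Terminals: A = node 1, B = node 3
Step 1 — V_th is the open-circuit voltage V_A - V_B (nothing connected across the terminals).
Nodal analysis, taking node 2 as the 0 V reference.
Source V1 fixes V_0 = 15 V.
KCL at each unknown node (sum of currents leaving = 0; resistances in Ω):
  Node 1: (V_1 - 15)/1100 + (V_1 - 0)/2400 + (V_1 - V_3)/51000 = 0
  Node 3: (V_3 - 15)/510 + (V_3 - 0)/3900 + (V_3 - V_1)/51000 = 0
Collecting terms (coefficients in siemens):
  0.001345·V_1 - 0.00001961·V_3 = 0.01364
  0.002237·V_3 - 0.00001961·V_1 = 0.02941
Determinant D = (0.001345)(0.002237) - (-0.00001961)(-0.00001961) = 0.000003009
V_1 = [(0.01364)(0.002237) - (-0.00001961)(0.02941)]/D = 10.33 V
V_3 = [(0.001345)(0.02941) - (0.01364)(-0.00001961)]/D = 13.24 V
V_th = V_1 - V_3 = 10.33 - 13.24 = -2.911 V
Step 2 — R_th: zero the source — replace V1 by a short circuit (node 2 merges into node 0) — and find the resistance seen between A (node 1) and B (node 3).
Reduce the network between node 1 (A) and node 3 (B) by series/parallel combination:
  Rp1 = R1 ‖ R2 (parallel, both between nodes 0 and 1) = 1/(1/1100 + 1/2400) = 754.3 Ω
  Rp2 = R3 ‖ R4 (parallel, both between nodes 0 and 3) = 1/(1/510 + 1/3900) = 451 Ω
  Rs1 = Rp1 + Rp2 (series, joined only at node 0) = 754.3 + 451 = 1205 Ω
  Rp3 = R5 ‖ Rs1 (parallel, both between nodes 1 and 3) = 1/(1/51000 + 1/1205) = 1177 Ω
R_th = 1.177 kΩ

Final answer: V_th = -2.911 V, R_th = 1.177 kΩ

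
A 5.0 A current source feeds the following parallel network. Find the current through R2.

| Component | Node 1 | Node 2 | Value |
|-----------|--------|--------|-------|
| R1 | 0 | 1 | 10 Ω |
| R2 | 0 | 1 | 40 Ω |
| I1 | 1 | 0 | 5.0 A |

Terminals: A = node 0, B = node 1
All resistors sit directly between nodes 0 and 1, so they are in parallel and share one voltage V; the full source current 5 A splits among them.
1/R_par = 1/10 + 1/40 = 0.125 S  =>  R_par = 8 Ω
V = I × R_par = 5 × 8 = 40 V
I_R2 = V/R2 = 40/40 = 1 A

Final answer: 1 A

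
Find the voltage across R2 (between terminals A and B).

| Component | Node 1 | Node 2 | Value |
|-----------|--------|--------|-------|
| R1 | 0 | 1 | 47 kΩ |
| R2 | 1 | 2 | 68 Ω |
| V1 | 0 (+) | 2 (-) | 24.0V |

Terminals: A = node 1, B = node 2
R1 and R2 are in series across V1 (node 0 → node 1 → node 2), and the output A–B is taken across R2, so this is a voltage divider.
Series current: I = V1/(R1 + R2) = 24/(47000 + 68) = 24/47070 = 0.0005099 A
V_R2 = I × R2 = V1 × R2/(R1 + R2) = 24 × 68/47070 = 0.03467 V

Final answer: 0.03467 V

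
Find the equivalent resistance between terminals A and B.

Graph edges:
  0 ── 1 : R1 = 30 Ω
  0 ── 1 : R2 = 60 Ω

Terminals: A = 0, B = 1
Reduce the network between node 0 (A) and node 1 (B) by series/parallel combination:
  Rp1 = R1 ‖ R2 (parallel, both between nodes 0 and 1) = 1/(1/30 + 1/60) = 20 Ω
R_eq = 20 Ω

Final answer: 20 Ω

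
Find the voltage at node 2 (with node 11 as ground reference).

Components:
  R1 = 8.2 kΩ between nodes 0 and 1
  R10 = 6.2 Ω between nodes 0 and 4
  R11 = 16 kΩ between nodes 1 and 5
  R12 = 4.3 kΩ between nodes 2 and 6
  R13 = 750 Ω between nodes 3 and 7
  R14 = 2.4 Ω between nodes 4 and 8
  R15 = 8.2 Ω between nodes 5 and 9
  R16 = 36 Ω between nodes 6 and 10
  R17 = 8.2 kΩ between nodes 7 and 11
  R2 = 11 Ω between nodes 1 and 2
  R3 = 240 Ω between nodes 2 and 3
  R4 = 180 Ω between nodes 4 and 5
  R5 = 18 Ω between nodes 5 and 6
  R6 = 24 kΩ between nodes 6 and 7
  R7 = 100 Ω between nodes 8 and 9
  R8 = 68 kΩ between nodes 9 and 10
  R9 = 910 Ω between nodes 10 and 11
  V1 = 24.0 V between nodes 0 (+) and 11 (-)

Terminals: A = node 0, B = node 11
Nodal analysis, taking node 11 as the 0 V reference.
Source V1 fixes V_0 = 24 V.
KCL at each unknown node (sum of currents leaving = 0; resistances in Ω):
  Node 1: (V_1 - 24)/8200 + (V_1 - V_2)/11 + (V_1 - V_5)/16000 = 0
  Node 2: (V_2 - V_1)/11 + (V_2 - V_3)/240 + (V_2 - V_6)/4300 = 0
  Node 3: (V_3 - V_2)/240 + (V_3 - V_7)/750 = 0
  Node 4: (V_4 - V_5)/180 + (V_4 - 24)/6.2 + (V_4 - V_8)/2.4 = 0
  Node 5: (V_5 - V_4)/180 + (V_5 - V_6)/18 + (V_5 - V_1)/16000 + (V_5 - V_9)/8.2 = 0
  Node 6: (V_6 - V_5)/18 + (V_6 - V_7)/24000 + (V_6 - V_2)/4300 + (V_6 - V_10)/36 = 0
  Node 7: (V_7 - V_6)/24000 + (V_7 - V_3)/750 + (V_7 - 0)/8200 = 0
  Node 8: (V_8 - V_9)/100 + (V_8 - V_4)/2.4 = 0
  Node 9: (V_9 - V_8)/100 + (V_9 - V_10)/68000 + (V_9 - V_5)/8.2 = 0
  Node 10: (V_10 - V_9)/68000 + (V_10 - 0)/910 + (V_10 - V_6)/36 = 0
Collecting terms (coefficients in siemens):
  0.09109·V_1 - 0.09091·V_2 - 0.0000625·V_5 = 0.002927
  0.09531·V_2 - 0.09091·V_1 - 0.004167·V_3 - 0.0002326·V_6 = 0
  0.0055·V_3 - 0.004167·V_2 - 0.001333·V_7 = 0
  0.5835·V_4 - 0.005556·V_5 - 0.4167·V_8 = 3.871
  0.1831·V_5 - 0.0000625·V_1 - 0.005556·V_4 - 0.05556·V_6 - 0.122·V_9 = 0
  0.08361·V_6 - 0.0002326·V_2 - 0.05556·V_5 - 0.00004167·V_7 - 0.02778·V_10 = 0
  0.001497·V_7 - 0.001333·V_3 - 0.00004167·V_6 = 0
  0.4267·V_8 - 0.4167·V_4 - 0.01·V_9 = 0
  0.132·V_9 - 0.122·V_5 - 0.01·V_8 - 0.00001471·V_10 = 0
  0.02889·V_10 - 0.02778·V_6 - 0.00001471·V_9 = 0
Solving these 10 simultaneous equations (Gaussian elimination) gives:
  V_1 = 18.21 V, V_2 = 18.2 V, V_3 = 17.77 V, V_4 = 23.85 V
  V_5 = 22.19 V, V_6 = 21.75 V, V_7 = 16.43 V, V_8 = 23.81 V
  V_9 = 22.31 V, V_10 = 20.93 V
The requested potential is V_2 = 18.2 V.

Final answer: V_2 = 18.2 V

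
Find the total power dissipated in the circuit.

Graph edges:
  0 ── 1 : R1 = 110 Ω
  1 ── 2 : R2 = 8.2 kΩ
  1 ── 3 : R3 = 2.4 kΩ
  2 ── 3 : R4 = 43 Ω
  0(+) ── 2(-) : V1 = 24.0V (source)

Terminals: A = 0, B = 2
Nodal analysis, taking node 2 as the 0 V reference.
Source V1 fixes V_0 = 24 V.
KCL at each unknown node (sum of currents leaving = 0; resistances in Ω):
  Node 1: (V_1 - 24)/110 + (V_1 - 0)/8200 + (V_1 - V_3)/2400 = 0
  Node 3: (V_3 - V_1)/2400 + (V_3 - 0)/43 = 0
Collecting terms (coefficients in siemens):
  0.00963·V_1 - 0.0004167·V_3 = 0.2182
  0.02367·V_3 - 0.0004167·V_1 = 0
Determinant D = (0.00963)(0.02367) - (-0.0004167)(-0.0004167) = 0.0002278
V_1 = [(0.2182)(0.02367) - (-0.0004167)(0)]/D = 22.67 V
V_3 = [(0.00963)(0) - (0.2182)(-0.0004167)]/D = 0.3991 V
Power in each resistor, P = (ΔV)²/R:
  P_R1 = (24 - 22.67)²/110 = 0.01596 W
  P_R2 = (22.67 - 0)²/8200 = 0.0627 W
  P_R3 = (22.67 - 0.3991)²/2400 = 0.2068 W
  P_R4 = (0 - 0.3991)²/43 = 0.003704 W
P_total = P_R1 + P_R2 + P_R3 + P_R4 = 0.2891 W

Final answer: 0.2891 W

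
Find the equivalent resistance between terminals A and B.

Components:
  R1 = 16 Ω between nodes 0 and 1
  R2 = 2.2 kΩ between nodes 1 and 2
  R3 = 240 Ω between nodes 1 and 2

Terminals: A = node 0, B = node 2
Reduce the network between node 0 (A) and node 2 (B) by series/parallel combination:
  Rp1 = R2 ‖ R3 (parallel, both between nodes 1 and 2) = 1/(1/2200 + 1/240) = 216.4 Ω
  Rs1 = R1 + Rp1 (series, joined only at node 1) = 16 + 216.4 = 232.4 Ω
R_eq = 232.4 Ω

Final answer: 232.4 Ω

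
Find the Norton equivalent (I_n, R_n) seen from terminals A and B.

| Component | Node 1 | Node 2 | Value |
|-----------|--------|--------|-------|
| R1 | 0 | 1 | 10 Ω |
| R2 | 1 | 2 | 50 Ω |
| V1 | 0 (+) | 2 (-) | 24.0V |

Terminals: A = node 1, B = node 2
Find the Thévenin equivalent first; then I_n = V_th/R_th and R_n = R_th.
Step 1 — V_th is the open-circuit voltage V_A - V_B (nothing connected across the terminals).
Nodal analysis, taking node 2 as the 0 V reference.
Source V1 fixes V_0 = 24 V.
KCL at each unknown node (sum of currents leaving = 0; resistances in Ω):
  Node 1: (V_1 - 24)/10 + (V_1 - 0)/50 = 0
Collecting terms: 0.12 × V_1 = 2.4  =>  V_1 = 20 V
V_th = V_1 - V_2 = 20 - 0 = 20 V
Step 2 — R_th: zero the source — replace V1 by a short circuit (node 2 merges into node 0) — and find the resistance seen between A (node 1) and B (node 0).
Reduce the network between node 1 (A) and node 0 (B) by series/parallel combination:
  Rp1 = R1 ‖ R2 (parallel, both between nodes 0 and 1) = 1/(1/10 + 1/50) = 8.333 Ω
R_th = 8.333 Ω
I_n = V_th/R_th = 20/8.333 = 2.4 A, and R_n = R_th = 8.333 Ω

Final answer: I_n = 2.4 A, R_n = 8.333 Ω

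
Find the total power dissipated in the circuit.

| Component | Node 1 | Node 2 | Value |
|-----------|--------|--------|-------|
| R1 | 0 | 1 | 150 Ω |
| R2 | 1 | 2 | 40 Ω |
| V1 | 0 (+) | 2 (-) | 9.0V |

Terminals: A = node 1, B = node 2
Nodal analysis, taking node 2 as the 0 V reference.
Source V1 fixes V_0 = 9 V.
KCL at each unknown node (sum of currents leaving = 0; resistances in Ω):
  Node 1: (V_1 - 9)/150 + (V_1 - 0)/40 = 0
Collecting terms: 0.03167 × V_1 = 0.06  =>  V_1 = 1.895 V
Power in each resistor, P = (ΔV)²/R:
  P_R1 = (9 - 1.895)²/150 = 0.3366 W
  P_R2 = (1.895 - 0)²/40 = 0.08975 W
P_total = P_R1 + P_R2 = 0.4263 W

Final answer: 0.4263 W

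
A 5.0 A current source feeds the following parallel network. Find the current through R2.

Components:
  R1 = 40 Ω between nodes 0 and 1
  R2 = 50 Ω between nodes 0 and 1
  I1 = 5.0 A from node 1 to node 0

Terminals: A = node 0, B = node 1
All resistors sit directly between nodes 0 and 1, so they are in parallel and share one voltage V; the full source current 5 A splits among them.
1/R_par = 1/40 + 1/50 = 0.045 S  =>  R_par = 22.22 Ω
V = I × R_par = 5 × 22.22 = 111.1 V
I_R2 = V/R2 = 111.1/50 = 2.222 A

Final answer: 2.222 A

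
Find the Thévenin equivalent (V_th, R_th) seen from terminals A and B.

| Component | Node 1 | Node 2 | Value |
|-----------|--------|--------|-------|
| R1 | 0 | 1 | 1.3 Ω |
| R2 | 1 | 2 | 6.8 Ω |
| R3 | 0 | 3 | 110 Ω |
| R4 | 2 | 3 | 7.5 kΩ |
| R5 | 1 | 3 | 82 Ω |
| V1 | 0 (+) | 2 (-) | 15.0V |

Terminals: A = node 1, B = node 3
Step 1 — V_th is the open-circuit voltage V_A - V_B (nothing connected across the terminals).
Nodal analysis, taking node 2 as the 0 V reference.
Source V1 fixes V_0 = 15 V.
KCL at each unknown node (sum of currents leaving = 0; resistances in Ω):
  Node 1: (V_1 - 15)/1.3 + (V_1 - 0)/6.8 + (V_1 - V_3)/82 = 0
  Node 3: (V_3 - 15)/110 + (V_3 - 0)/7500 + (V_3 - V_1)/82 = 0
Collecting terms (coefficients in siemens):
  0.9285·V_1 - 0.0122·V_3 = 11.54
  0.02142·V_3 - 0.0122·V_1 = 0.1364
Determinant D = (0.9285)(0.02142) - (-0.0122)(-0.0122) = 0.01974
V_1 = [(11.54)(0.02142) - (-0.0122)(0.1364)]/D = 12.61 V
V_3 = [(0.9285)(0.1364) - (11.54)(-0.0122)]/D = 13.54 V
V_th = V_1 - V_3 = 12.61 - 13.54 = -0.938 V
Step 2 — R_th: zero the source — replace V1 by a short circuit (node 2 merges into node 0) — and find the resistance seen between A (node 1) and B (node 3).
Reduce the network between node 1 (A) and node 3 (B) by series/parallel combination:
  Rp1 = R1 ‖ R2 (parallel, both between nodes 0 and 1) = 1/(1/1.3 + 1/6.8) = 1.091 Ω
  Rp2 = R3 ‖ R4 (parallel, both between nodes 0 and 3) = 1/(1/110 + 1/7500) = 108.4 Ω
  Rs1 = Rp1 + Rp2 (series, joined only at node 0) = 1.091 + 108.4 = 109.5 Ω
  Rp3 = R5 ‖ Rs1 (parallel, both between nodes 1 and 3) = 1/(1/82 + 1/109.5) = 46.89 Ω
R_th = 46.89 Ω

Final answer: V_th = -0.938 V, R_th = 46.89 Ω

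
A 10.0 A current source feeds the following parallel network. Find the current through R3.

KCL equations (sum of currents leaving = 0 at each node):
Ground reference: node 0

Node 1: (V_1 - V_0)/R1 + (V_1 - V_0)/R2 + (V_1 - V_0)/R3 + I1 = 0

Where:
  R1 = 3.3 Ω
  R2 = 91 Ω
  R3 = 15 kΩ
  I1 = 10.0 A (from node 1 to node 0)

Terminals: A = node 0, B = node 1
All resistors sit directly between nodes 0 and 1, so they are in parallel and share one voltage V; the full source current 10 A splits among them.
1/R_par = 1/3.3 + 1/91 + 1/15000 = 0.3141 S  =>  R_par = 3.184 Ω
V = I × R_par = 10 × 3.184 = 31.84 V
I_R3 = V/R3 = 31.84/15000 = 0.002123 A

Final answer: 0.002123 A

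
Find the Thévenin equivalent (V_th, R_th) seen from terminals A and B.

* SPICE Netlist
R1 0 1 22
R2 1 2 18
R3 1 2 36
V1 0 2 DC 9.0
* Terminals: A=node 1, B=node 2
Step 1 — V_th is the open-circuit voltage V_A - V_B (nothing connected across the terminals).
Nodal analysis, taking node 2 as the 0 V reference.
Source V1 fixes V_0 = 9 V.
KCL at each unknown node (sum of currents leaving = 0; resistances in Ω):
  Node 1: (V_1 - 9)/22 + (V_1 - 0)/18 + (V_1 - 0)/36 = 0
Collecting terms: 0.1288 × V_1 = 0.4091  =>  V_1 = 3.176 V
V_th = V_1 - V_2 = 3.176 - 0 = 3.176 V
Step 2 — R_th: zero the source — replace V1 by a short circuit (node 2 merges into node 0) — and find the resistance seen between A (node 1) and B (node 0).
Reduce the network between node 1 (A) and node 0 (B) by series/parallel combination:
  Rp1 = R1 ‖ R2 ‖ R3 (parallel, all between nodes 0 and 1) = 1/(1/22 + 1/18 + 1/36) = 7.765 Ω
R_th = 7.765 Ω

Final answer: V_th = 3.176 V, R_th = 7.765 Ω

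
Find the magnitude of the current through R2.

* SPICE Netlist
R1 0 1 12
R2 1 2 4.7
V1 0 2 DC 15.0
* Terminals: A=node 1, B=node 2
Nodal analysis, taking node 2 as the 0 V reference.
Source V1 fixes V_0 = 15 V.
KCL at each unknown node (sum of currents leaving = 0; resistances in Ω):
  Node 1: (V_1 - 15)/12 + (V_1 - 0)/4.7 = 0
Collecting terms: 0.2961 × V_1 = 1.25  =>  V_1 = 4.222 V
I_R2 = (V_1 - V_2)/R2 = (4.222 - 0)/4.7 = 0.8982 A
|I_R2| = 0.8982 A

Final answer: |I_R2| = 0.8982 A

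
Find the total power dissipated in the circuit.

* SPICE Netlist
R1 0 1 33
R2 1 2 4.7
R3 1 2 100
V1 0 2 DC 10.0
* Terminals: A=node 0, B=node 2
Nodal analysis, taking node 2 as the 0 V reference.
Source V1 fixes V_0 = 10 V.
KCL at each unknown node (sum of currents leaving = 0; resistances in Ω):
  Node 1: (V_1 - 10)/33 + (V_1 - 0)/4.7 + (V_1 - 0)/100 = 0
Collecting terms: 0.2531 × V_1 = 0.303  =>  V_1 = 1.197 V
Power in each resistor, P = (ΔV)²/R:
  P_R1 = (10 - 1.197)²/33 = 2.348 W
  P_R2 = (1.197 - 0)²/4.7 = 0.3051 W
  P_R3 = (1.197 - 0)²/100 = 0.01434 W
P_total = P_R1 + P_R2 + P_R3 = 2.667 W

Final answer: 2.667 W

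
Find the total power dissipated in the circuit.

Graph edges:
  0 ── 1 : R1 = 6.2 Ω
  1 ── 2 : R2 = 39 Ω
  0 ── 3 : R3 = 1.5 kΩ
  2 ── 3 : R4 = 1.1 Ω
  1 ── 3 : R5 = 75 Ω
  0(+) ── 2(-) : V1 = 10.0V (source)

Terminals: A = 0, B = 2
Nodal analysis, taking node 2 as the 0 V reference.
Source V1 fixes V_0 = 10 V.
KCL at each unknown node (sum of currents leaving = 0; resistances in Ω):
  Node 1: (V_1 - 10)/6.2 + (V_1 - 0)/39 + (V_1 - V_3)/75 = 0
  Node 3: (V_3 - 10)/1500 + (V_3 - 0)/1.1 + (V_3 - V_1)/75 = 0
Collecting terms (coefficients in siemens):
  0.2003·V_1 - 0.01333·V_3 = 1.613
  0.9231·V_3 - 0.01333·V_1 = 0.006667
Determinant D = (0.2003)(0.9231) - (-0.01333)(-0.01333) = 0.1847
V_1 = [(1.613)(0.9231) - (-0.01333)(0.006667)]/D = 8.062 V
V_3 = [(0.2003)(0.006667) - (1.613)(-0.01333)]/D = 0.1237 V
Power in each resistor, P = (ΔV)²/R:
  P_R1 = (10 - 8.062)²/6.2 = 0.6057 W
  P_R2 = (8.062 - 0)²/39 = 1.667 W
  P_R3 = (10 - 0.1237)²/1500 = 0.06503 W
  P_R4 = (0 - 0.1237)²/1.1 = 0.0139 W
  P_R5 = (8.062 - 0.1237)²/75 = 0.8402 W
P_total = P_R1 + P_R2 + P_R3 + P_R4 + P_R5 = 3.192 W

Final answer: 3.192 W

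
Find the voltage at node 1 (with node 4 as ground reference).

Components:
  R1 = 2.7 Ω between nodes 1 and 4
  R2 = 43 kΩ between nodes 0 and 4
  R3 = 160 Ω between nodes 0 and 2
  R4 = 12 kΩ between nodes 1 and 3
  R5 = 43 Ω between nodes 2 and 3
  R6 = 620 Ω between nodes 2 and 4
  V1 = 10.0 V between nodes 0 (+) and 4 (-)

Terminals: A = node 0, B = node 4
Nodal analysis, taking node 4 as the 0 V reference.
Source V1 fixes V_0 = 10 V.
KCL at each unknown node (sum of currents leaving = 0; resistances in Ω):
  Node 1: (V_1 - 0)/2.7 + (V_1 - V_3)/12000 = 0
  Node 2: (V_2 - 10)/160 + (V_2 - V_3)/43 + (V_2 - 0)/620 = 0
  Node 3: (V_3 - V_1)/12000 + (V_3 - V_2)/43 = 0
Collecting terms (coefficients in siemens):
  0.3705·V_1 - 0.00008333·V_3 = 0
  0.03112·V_2 - 0.02326·V_3 = 0.0625
  0.02334·V_3 - 0.00008333·V_1 - 0.02326·V_2 = 0
Solving these 3 simultaneous equations (Gaussian elimination) gives:
  V_1 = 0.001763 V, V_2 = 7.866 V, V_3 = 7.838 V
The requested potential is V_1 = 0.001763 V.

Final answer: V_1 = 0.001763 V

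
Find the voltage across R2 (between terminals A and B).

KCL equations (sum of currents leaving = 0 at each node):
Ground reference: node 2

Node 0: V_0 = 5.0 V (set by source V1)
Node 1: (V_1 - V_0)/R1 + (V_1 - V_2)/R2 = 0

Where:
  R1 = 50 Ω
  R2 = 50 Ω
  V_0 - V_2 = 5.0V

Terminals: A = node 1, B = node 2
R1 and R2 are in series across V1 (node 0 → node 1 → node 2), and the output A–B is taken across R2, so this is a voltage divider.
Series current: I = V1/(R1 + R2) = 5/(50 + 50) = 5/100 = 0.05 A
V_R2 = I × R2 = V1 × R2/(R1 + R2) = 5 × 50/100 = 2.5 V

Final answer: 2.5 V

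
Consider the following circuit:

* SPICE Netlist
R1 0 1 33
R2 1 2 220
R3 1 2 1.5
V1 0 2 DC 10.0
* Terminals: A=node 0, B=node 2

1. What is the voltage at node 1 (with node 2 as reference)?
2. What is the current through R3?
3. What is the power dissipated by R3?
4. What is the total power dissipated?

Nodal analysis, taking node 2 as the 0 V reference.
Source V1 fixes V_0 = 10 V.
KCL at each unknown node (sum of currents leaving = 0; resistances in Ω):
  Node 1: (V_1 - 10)/33 + (V_1 - 0)/220 + (V_1 - 0)/1.5 = 0
Collecting terms: 0.7015 × V_1 = 0.303  =>  V_1 = 0.432 V
Part 1:
  Read off the nodal solution: V_1 = 0.432 V
Part 2:
  I_R3 = (V_1 - V_2)/R3 = (0.432 - 0)/1.5 = 0.288 A
  Magnitude: I_R3 = 0.288 A
Part 3:
  I_R3 = (V_1 - V_2)/R3 = (0.432 - 0)/1.5 = 0.288 A
  P_R3 = I_R3² × R3 = (0.288)² × 1.5 = 0.1244 W
Part 4:
  Power in each resistor, P = (ΔV)²/R:
    P_R1 = (10 - 0.432)²/33 = 2.774 W
    P_R2 = (0.432 - 0)²/220 = 0.0008482 W
    P_R3 = (0.432 - 0)²/1.5 = 0.1244 W
  P_total = P_R1 + P_R2 + P_R3 = 2.899 W

Final answers:
1. V_1 = 0.432 V
2. I_R3 = 0.288 A
3. P_R3 = 0.1244 W
4. P_total = 2.899 W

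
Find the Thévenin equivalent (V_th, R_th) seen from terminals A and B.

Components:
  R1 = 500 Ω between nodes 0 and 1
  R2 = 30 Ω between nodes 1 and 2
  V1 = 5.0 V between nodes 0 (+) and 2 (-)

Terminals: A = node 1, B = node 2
Step 1 — V_th is the open-circuit voltage V_A - V_B (nothing connected across the terminals).
Nodal analysis, taking node 2 as the 0 V reference.
Source V1 fixes V_0 = 5 V.
KCL at each unknown node (sum of currents leaving = 0; resistances in Ω):
  Node 1: (V_1 - 5)/500 + (V_1 - 0)/30 = 0
Collecting terms: 0.03533 × V_1 = 0.01  =>  V_1 = 0.283 V
V_th = V_1 - V_2 = 0.283 - 0 = 0.283 V
Step 2 — R_th: zero the source — replace V1 by a short circuit (node 2 merges into node 0) — and find the resistance seen between A (node 1) and B (node 0).
Reduce the network between node 1 (A) and node 0 (B) by series/parallel combination:
  Rp1 = R1 ‖ R2 (parallel, both between nodes 0 and 1) = 1/(1/500 + 1/30) = 28.3 Ω
R_th = 28.3 Ω

Final answer: V_th = 0.283 V, R_th = 28.3 Ω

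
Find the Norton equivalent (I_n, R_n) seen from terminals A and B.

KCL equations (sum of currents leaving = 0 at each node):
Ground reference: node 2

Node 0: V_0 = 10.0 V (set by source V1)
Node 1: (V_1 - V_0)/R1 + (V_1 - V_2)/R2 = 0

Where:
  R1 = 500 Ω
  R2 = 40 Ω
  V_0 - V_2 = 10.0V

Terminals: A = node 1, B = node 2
Find the Thévenin equivalent first; then I_n = V_th/R_th and R_n = R_th.
Step 1 — V_th is the open-circuit voltage V_A - V_B (nothing connected across the terminals).
Nodal analysis, taking node 2 as the 0 V reference.
Source V1 fixes V_0 = 10 V.
KCL at each unknown node (sum of currents leaving = 0; resistances in Ω):
  Node 1: (V_1 - 10)/500 + (V_1 - 0)/40 = 0
Collecting terms: 0.027 × V_1 = 0.02  =>  V_1 = 0.7407 V
V_th = V_1 - V_2 = 0.7407 - 0 = 0.7407 V
Step 2 — R_th: zero the source — replace V1 by a short circuit (node 2 merges into node 0) — and find the resistance seen between A (node 1) and B (node 0).
Reduce the network between node 1 (A) and node 0 (B) by series/parallel combination:
  Rp1 = R1 ‖ R2 (parallel, both between nodes 0 and 1) = 1/(1/500 + 1/40) = 37.04 Ω
R_th = 37.04 Ω
I_n = V_th/R_th = 0.7407/37.04 = 0.02 A, and R_n = R_th = 37.04 Ω

Final answer: I_n = 0.02 A, R_n = 37.04 Ω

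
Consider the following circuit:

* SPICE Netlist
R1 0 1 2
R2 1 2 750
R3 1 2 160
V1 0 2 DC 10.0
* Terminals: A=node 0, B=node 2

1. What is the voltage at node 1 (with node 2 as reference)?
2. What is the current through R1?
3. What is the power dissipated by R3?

Nodal analysis, taking node 2 as the 0 V reference.
Source V1 fixes V_0 = 10 V.
KCL at each unknown node (sum of currents leaving = 0; resistances in Ω):
  Node 1: (V_1 - 10)/2 + (V_1 - 0)/750 + (V_1 - 0)/160 = 0
Collecting terms: 0.5076 × V_1 = 5  =>  V_1 = 9.851 V
Part 1:
  Read off the nodal solution: V_1 = 9.851 V
Part 2:
  I_R1 = (V_0 - V_1)/R1 = (10 - 9.851)/2 = 0.0747 A
  Magnitude: I_R1 = 0.0747 A
Part 3:
  I_R3 = (V_1 - V_2)/R3 = (9.851 - 0)/160 = 0.06157 A
  P_R3 = I_R3² × R3 = (0.06157)² × 160 = 0.6065 W

Final answers:
1. V_1 = 9.851 V
2. I_R1 = 0.0747 A
3. P_R3 = 0.6065 W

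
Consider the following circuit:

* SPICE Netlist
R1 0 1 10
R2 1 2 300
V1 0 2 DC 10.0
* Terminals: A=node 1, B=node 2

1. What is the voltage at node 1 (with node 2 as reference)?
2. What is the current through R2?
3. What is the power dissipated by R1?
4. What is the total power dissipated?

Nodal analysis, taking node 2 as the 0 V reference.
Source V1 fixes V_0 = 10 V.
KCL at each unknown node (sum of currents leaving = 0; resistances in Ω):
  Node 1: (V_1 - 10)/10 + (V_1 - 0)/300 = 0
Collecting terms: 0.1033 × V_1 = 1  =>  V_1 = 9.677 V
Part 1:
  Read off the nodal solution: V_1 = 9.677 V
Part 2:
  I_R2 = (V_1 - V_2)/R2 = (9.677 - 0)/300 = 0.03226 A
  Magnitude: I_R2 = 0.03226 A
Part 3:
  I_R1 = (V_0 - V_1)/R1 = (10 - 9.677)/10 = 0.03226 A
  P_R1 = I_R1² × R1 = (0.03226)² × 10 = 0.01041 W
Part 4:
  Power in each resistor, P = (ΔV)²/R:
    P_R1 = (10 - 9.677)²/10 = 0.01041 W
    P_R2 = (9.677 - 0)²/300 = 0.3122 W
  P_total = P_R1 + P_R2 = 0.3226 W

Final answers:
1. V_1 = 9.677 V
2. I_R2 = 0.03226 A
3. P_R1 = 0.01041 W
4. P_total = 0.3226 W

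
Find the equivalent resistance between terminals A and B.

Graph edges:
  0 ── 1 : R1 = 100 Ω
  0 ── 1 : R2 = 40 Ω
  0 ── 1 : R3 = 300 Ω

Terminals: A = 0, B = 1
Reduce the network between node 0 (A) and node 1 (B) by series/parallel combination:
  Rp1 = R1 ‖ R2 ‖ R3 (parallel, all between nodes 0 and 1) = 1/(1/100 + 1/40 + 1/300) = 26.09 Ω
R_eq = 26.09 Ω

Final answer: 26.09 Ω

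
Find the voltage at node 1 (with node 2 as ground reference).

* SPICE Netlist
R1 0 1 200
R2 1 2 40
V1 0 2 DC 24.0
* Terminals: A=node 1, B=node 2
Nodal analysis, taking node 2 as the 0 V reference.
Source V1 fixes V_0 = 24 V.
KCL at each unknown node (sum of currents leaving = 0; resistances in Ω):
  Node 1: (V_1 - 24)/200 + (V_1 - 0)/40 = 0
Collecting terms: 0.03 × V_1 = 0.12  =>  V_1 = 4 V
The requested potential is V_1 = 4 V.

Final answer: V_1 = 4 V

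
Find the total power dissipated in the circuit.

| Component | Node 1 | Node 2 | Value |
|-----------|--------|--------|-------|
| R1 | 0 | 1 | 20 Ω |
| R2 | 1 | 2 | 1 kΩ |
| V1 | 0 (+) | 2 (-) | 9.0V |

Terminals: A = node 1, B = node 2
Nodal analysis, taking node 2 as the 0 V reference.
Source V1 fixes V_0 = 9 V.
KCL at each unknown node (sum of currents leaving = 0; resistances in Ω):
  Node 1: (V_1 - 9)/20 + (V_1 - 0)/1000 = 0
Collecting terms: 0.051 × V_1 = 0.45  =>  V_1 = 8.824 V
Power in each resistor, P = (ΔV)²/R:
  P_R1 = (9 - 8.824)²/20 = 0.001557 W
  P_R2 = (8.824 - 0)²/1000 = 0.07785 W
P_total = P_R1 + P_R2 = 0.07941 W

Final answer: 0.07941 W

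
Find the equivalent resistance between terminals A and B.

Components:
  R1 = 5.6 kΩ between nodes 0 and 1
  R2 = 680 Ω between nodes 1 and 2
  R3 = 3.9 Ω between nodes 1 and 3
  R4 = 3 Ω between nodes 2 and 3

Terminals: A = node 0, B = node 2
Reduce the network between node 0 (A) and node 2 (B) by series/parallel combination:
  Rs1 = R3 + R4 (series, joined only at node 3) = 3.9 + 3 = 6.9 Ω
  Rp1 = R2 ‖ Rs1 (parallel, both between nodes 1 and 2) = 1/(1/680 + 1/6.9) = 6.831 Ω
  Rs2 = R1 + Rp1 (series, joined only at node 1) = 5600 + 6.831 = 5607 Ω
R_eq = 5.607 kΩ

Final answer: 5.607 kΩ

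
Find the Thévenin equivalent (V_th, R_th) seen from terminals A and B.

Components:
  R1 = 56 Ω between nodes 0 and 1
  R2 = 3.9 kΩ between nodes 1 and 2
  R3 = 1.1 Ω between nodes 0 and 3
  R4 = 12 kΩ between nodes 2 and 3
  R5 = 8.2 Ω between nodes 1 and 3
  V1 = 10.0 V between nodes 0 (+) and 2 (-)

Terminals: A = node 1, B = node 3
Step 1 — V_th is the open-circuit voltage V_A - V_B (nothing connected across the terminals).
Nodal analysis, taking node 2 as the 0 V reference.
Source V1 fixes V_0 = 10 V.
KCL at each unknown node (sum of currents leaving = 0; resistances in Ω):
  Node 1: (V_1 - 10)/56 + (V_1 - 0)/3900 + (V_1 - V_3)/8.2 = 0
  Node 3: (V_3 - 10)/1.1 + (V_3 - 0)/12000 + (V_3 - V_1)/8.2 = 0
Collecting terms (coefficients in siemens):
  0.1401·V_1 - 0.122·V_3 = 0.1786
  1.031·V_3 - 0.122·V_1 = 9.091
Determinant D = (0.1401)(1.031) - (-0.122)(-0.122) = 0.1296
V_1 = [(0.1786)(1.031) - (-0.122)(9.091)]/D = 9.979 V
V_3 = [(0.1401)(9.091) - (0.1786)(-0.122)]/D = 9.997 V
V_th = V_1 - V_3 = 9.979 - 9.997 = -0.01788 V
Step 2 — R_th: zero the source — replace V1 by a short circuit (node 2 merges into node 0) — and find the resistance seen between A (node 1) and B (node 3).
Reduce the network between node 1 (A) and node 3 (B) by series/parallel combination:
  Rp1 = R1 ‖ R2 (parallel, both between nodes 0 and 1) = 1/(1/56 + 1/3900) = 55.21 Ω
  Rp2 = R3 ‖ R4 (parallel, both between nodes 0 and 3) = 1/(1/1.1 + 1/12000) = 1.1 Ω
  Rs1 = Rp1 + Rp2 (series, joined only at node 0) = 55.21 + 1.1 = 56.31 Ω
  Rp3 = R5 ‖ Rs1 (parallel, both between nodes 1 and 3) = 1/(1/8.2 + 1/56.31) = 7.158 Ω
R_th = 7.158 Ω

Final answer: V_th = -0.01788 V, R_th = 7.158 Ω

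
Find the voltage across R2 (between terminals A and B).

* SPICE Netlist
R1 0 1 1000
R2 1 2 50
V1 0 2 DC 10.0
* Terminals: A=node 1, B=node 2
R1 and R2 are in series across V1 (node 0 → node 1 → node 2), and the output A–B is taken across R2, so this is a voltage divider.
Series current: I = V1/(R1 + R2) = 10/(1000 + 50) = 10/1050 = 0.009524 A
V_R2 = I × R2 = V1 × R2/(R1 + R2) = 10 × 50/1050 = 0.4762 V

Final answer: 0.4762 V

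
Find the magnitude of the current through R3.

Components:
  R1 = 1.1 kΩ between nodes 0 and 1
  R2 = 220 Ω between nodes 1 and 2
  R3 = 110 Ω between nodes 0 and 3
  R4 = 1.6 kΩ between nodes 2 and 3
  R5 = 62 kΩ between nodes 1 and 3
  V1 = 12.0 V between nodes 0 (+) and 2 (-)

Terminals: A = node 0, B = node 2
Nodal analysis, taking node 2 as the 0 V reference.
Source V1 fixes V_0 = 12 V.
KCL at each unknown node (sum of currents leaving = 0; resistances in Ω):
  Node 1: (V_1 - 12)/1100 + (V_1 - 0)/220 + (V_1 - V_3)/62000 = 0
  Node 3: (V_3 - 12)/110 + (V_3 - 0)/1600 + (V_3 - V_1)/62000 = 0
Collecting terms (coefficients in siemens):
  0.005471·V_1 - 0.00001613·V_3 = 0.01091
  0.009732·V_3 - 0.00001613·V_1 = 0.1091
Determinant D = (0.005471)(0.009732) - (-0.00001613)(-0.00001613) = 0.00005324
V_1 = [(0.01091)(0.009732) - (-0.00001613)(0.1091)]/D = 2.027 V
V_3 = [(0.005471)(0.1091) - (0.01091)(-0.00001613)]/D = 11.21 V
I_R3 = (V_0 - V_3)/R3 = (12 - 11.21)/110 = 0.007156 A
|I_R3| = 0.007156 A

Final answer: |I_R3| = 0.007156 A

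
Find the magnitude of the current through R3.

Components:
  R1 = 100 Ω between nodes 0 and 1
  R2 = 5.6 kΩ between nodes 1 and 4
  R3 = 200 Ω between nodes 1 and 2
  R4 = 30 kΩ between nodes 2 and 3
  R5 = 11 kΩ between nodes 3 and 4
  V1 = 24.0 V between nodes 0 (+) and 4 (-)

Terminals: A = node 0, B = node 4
Nodal analysis, taking node 4 as the 0 V reference.
Source V1 fixes V_0 = 24 V.
KCL at each unknown node (sum of currents leaving = 0; resistances in Ω):
  Node 1: (V_1 - 24)/100 + (V_1 - 0)/5600 + (V_1 - V_2)/200 = 0
  Node 2: (V_2 - V_1)/200 + (V_2 - V_3)/30000 = 0
  Node 3: (V_3 - V_2)/30000 + (V_3 - 0)/11000 = 0
Collecting terms (coefficients in siemens):
  0.01518·V_1 - 0.005·V_2 = 0.24
  0.005033·V_2 - 0.005·V_1 - 0.00003333·V_3 = 0
  0.0001242·V_3 - 0.00003333·V_2 = 0
Solving these 3 simultaneous equations (Gaussian elimination) gives:
  V_1 = 23.52 V, V_2 = 23.41 V, V_3 = 6.28 V
I_R3 = (V_1 - V_2)/R3 = (23.52 - 23.41)/200 = 0.0005709 A
|I_R3| = 0.0005709 A

Final answer: |I_R3| = 0.0005709 A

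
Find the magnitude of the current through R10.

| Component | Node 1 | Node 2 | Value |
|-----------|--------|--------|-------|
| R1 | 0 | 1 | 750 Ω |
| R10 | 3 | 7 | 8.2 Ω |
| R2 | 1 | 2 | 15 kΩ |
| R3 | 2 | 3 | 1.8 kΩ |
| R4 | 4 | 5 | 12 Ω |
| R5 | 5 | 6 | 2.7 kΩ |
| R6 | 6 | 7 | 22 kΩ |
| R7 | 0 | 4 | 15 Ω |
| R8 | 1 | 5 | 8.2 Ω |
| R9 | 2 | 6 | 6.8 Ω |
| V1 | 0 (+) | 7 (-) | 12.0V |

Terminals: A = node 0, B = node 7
Nodal analysis, taking node 7 as the 0 V reference.
Source V1 fixes V_0 = 12 V.
KCL at each unknown node (sum of currents leaving = 0; resistances in Ω):
  Node 1: (V_1 - 12)/750 + (V_1 - V_2)/15000 + (V_1 - V_5)/8.2 = 0
  Node 2: (V_2 - V_1)/15000 + (V_2 - V_3)/1800 + (V_2 - V_6)/6.8 = 0
  Node 3: (V_3 - V_2)/1800 + (V_3 - 0)/8.2 = 0
  Node 4: (V_4 - V_5)/12 + (V_4 - 12)/15 = 0
  Node 5: (V_5 - V_4)/12 + (V_5 - V_6)/2700 + (V_5 - V_1)/8.2 = 0
  Node 6: (V_6 - V_5)/2700 + (V_6 - 0)/22000 + (V_6 - V_2)/6.8 = 0
Collecting terms (coefficients in siemens):
  0.1234·V_1 - 0.00006667·V_2 - 0.122·V_5 = 0.016
  0.1477·V_2 - 0.00006667·V_1 - 0.0005556·V_3 - 0.1471·V_6 = 0
  0.1225·V_3 - 0.0005556·V_2 = 0
  0.15·V_4 - 0.08333·V_5 = 0.8
  0.2057·V_5 - 0.122·V_1 - 0.08333·V_4 - 0.0003704·V_6 = 0
  0.1475·V_6 - 0.1471·V_2 - 0.0003704·V_5 = 0
Solving these 6 simultaneous equations (Gaussian elimination) gives:
  V_1 = 11.92 V, V_2 = 5.025 V, V_3 = 0.02279 V, V_4 = 11.96 V
  V_5 = 11.92 V, V_6 = 5.041 V
I_R10 = (V_3 - V_7)/R10 = (0.02279 - 0)/8.2 = 0.002779 A
|I_R10| = 0.002779 A

Final answer: |I_R10| = 0.002779 A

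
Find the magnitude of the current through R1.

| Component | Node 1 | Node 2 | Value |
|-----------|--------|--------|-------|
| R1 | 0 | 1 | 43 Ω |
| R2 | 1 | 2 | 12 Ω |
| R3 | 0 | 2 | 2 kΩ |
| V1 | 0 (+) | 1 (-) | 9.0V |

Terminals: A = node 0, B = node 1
Nodal analysis, taking node 1 as the 0 V reference.
Source V1 fixes V_0 = 9 V.
KCL at each unknown node (sum of currents leaving = 0; resistances in Ω):
  Node 2: (V_2 - 0)/12 + (V_2 - 9)/2000 = 0
Collecting terms: 0.08383 × V_2 = 0.0045  =>  V_2 = 0.05368 V
I_R1 = (V_0 - V_1)/R1 = (9 - 0)/43 = 0.2093 A
|I_R1| = 0.2093 A

Final answer: |I_R1| = 0.2093 A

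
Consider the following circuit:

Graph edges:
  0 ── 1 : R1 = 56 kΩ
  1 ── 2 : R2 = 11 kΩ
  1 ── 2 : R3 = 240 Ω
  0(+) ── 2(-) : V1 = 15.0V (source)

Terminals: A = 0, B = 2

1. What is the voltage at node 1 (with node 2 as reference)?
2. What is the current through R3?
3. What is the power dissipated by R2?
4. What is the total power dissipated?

Nodal analysis, taking node 2 as the 0 V reference.
Source V1 fixes V_0 = 15 V.
KCL at each unknown node (sum of currents leaving = 0; resistances in Ω):
  Node 1: (V_1 - 15)/56000 + (V_1 - 0)/11000 + (V_1 - 0)/240 = 0
Collecting terms: 0.004275 × V_1 = 0.0002679  =>  V_1 = 0.06265 V
Part 1:
  Read off the nodal solution: V_1 = 0.06265 V
Part 2:
  I_R3 = (V_1 - V_2)/R3 = (0.06265 - 0)/240 = 0.000261 A
  Magnitude: I_R3 = 0.000261 A
Part 3:
  I_R2 = (V_1 - V_2)/R2 = (0.06265 - 0)/11000 = 0.000005695 A
  P_R2 = I_R2² × R2 = (0.000005695)² × 11000 = 0.0000003568 W
Part 4:
  Power in each resistor, P = (ΔV)²/R:
    P_R1 = (15 - 0.06265)²/56000 = 0.003984 W
    P_R2 = (0.06265 - 0)²/11000 = 0.0000003568 W
    P_R3 = (0.06265 - 0)²/240 = 0.00001635 W
  P_total = P_R1 + P_R2 + P_R3 = 0.004001 W

Final answers:
1. V_1 = 0.06265 V
2. I_R3 = 0.000261 A
3. P_R2 = 3.568e-07 W
4. P_total = 0.004001 W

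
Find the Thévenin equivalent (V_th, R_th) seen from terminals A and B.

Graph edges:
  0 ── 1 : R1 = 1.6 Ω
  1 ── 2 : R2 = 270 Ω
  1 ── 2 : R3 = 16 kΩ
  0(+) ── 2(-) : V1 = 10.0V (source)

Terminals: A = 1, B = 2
Step 1 — V_th is the open-circuit voltage V_A - V_B (nothing connected across the terminals).
Nodal analysis, taking node 2 as the 0 V reference.
Source V1 fixes V_0 = 10 V.
KCL at each unknown node (sum of currents leaving = 0; resistances in Ω):
  Node 1: (V_1 - 10)/1.6 + (V_1 - 0)/270 + (V_1 - 0)/16000 = 0
Collecting terms: 0.6288 × V_1 = 6.25  =>  V_1 = 9.94 V
V_th = V_1 - V_2 = 9.94 - 0 = 9.94 V
Step 2 — R_th: zero the source — replace V1 by a short circuit (node 2 merges into node 0) — and find the resistance seen between A (node 1) and B (node 0).
Reduce the network between node 1 (A) and node 0 (B) by series/parallel combination:
  Rp1 = R1 ‖ R2 ‖ R3 (parallel, all between nodes 0 and 1) = 1/(1/1.6 + 1/270 + 1/16000) = 1.59 Ω
R_th = 1.59 Ω

Final answer: V_th = 9.94 V, R_th = 1.59 Ω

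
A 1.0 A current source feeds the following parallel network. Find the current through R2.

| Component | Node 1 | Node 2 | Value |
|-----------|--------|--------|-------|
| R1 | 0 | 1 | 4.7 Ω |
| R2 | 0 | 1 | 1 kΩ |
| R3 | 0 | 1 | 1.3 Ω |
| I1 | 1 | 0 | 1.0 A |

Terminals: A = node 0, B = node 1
All resistors sit directly between nodes 0 and 1, so they are in parallel and share one voltage V; the full source current 1 A splits among them.
1/R_par = 1/4.7 + 1/1000 + 1/1.3 = 0.983 S  =>  R_par = 1.017 Ω
V = I × R_par = 1 × 1.017 = 1.017 V
I_R2 = V/R2 = 1.017/1000 = 0.001017 A

Final answer: 0.001017 A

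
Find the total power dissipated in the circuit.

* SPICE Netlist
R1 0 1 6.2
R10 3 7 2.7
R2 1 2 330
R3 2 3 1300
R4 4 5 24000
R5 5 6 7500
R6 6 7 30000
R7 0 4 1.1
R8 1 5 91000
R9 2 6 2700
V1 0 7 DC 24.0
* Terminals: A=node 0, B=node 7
Nodal analysis, taking node 7 as the 0 V reference.
Source V1 fixes V_0 = 24 V.
KCL at each unknown node (sum of currents leaving = 0; resistances in Ω):
  Node 1: (V_1 - 24)/6.2 + (V_1 - V_2)/330 + (V_1 - V_5)/91000 = 0
  Node 2: (V_2 - V_1)/330 + (V_2 - V_3)/1300 + (V_2 - V_6)/2700 = 0
  Node 3: (V_3 - V_2)/1300 + (V_3 - 0)/2.7 = 0
  Node 4: (V_4 - V_5)/24000 + (V_4 - 24)/1.1 = 0
  Node 5: (V_5 - V_4)/24000 + (V_5 - V_6)/7500 + (V_5 - V_1)/91000 = 0
  Node 6: (V_6 - V_5)/7500 + (V_6 - 0)/30000 + (V_6 - V_2)/2700 = 0
Collecting terms (coefficients in siemens):
  0.1643·V_1 - 0.00303·V_2 - 0.00001099·V_5 = 3.871
  0.00417·V_2 - 0.00303·V_1 - 0.0007692·V_3 - 0.0003704·V_6 = 0
  0.3711·V_3 - 0.0007692·V_2 = 0
  0.9091·V_4 - 0.00004167·V_5 = 21.82
  0.000186·V_5 - 0.00001099·V_1 - 0.00004167·V_4 - 0.0001333·V_6 = 0
  0.000537·V_6 - 0.0003704·V_2 - 0.0001333·V_5 = 0
Solving these 6 simultaneous equations (Gaussian elimination) gives:
  V_1 = 23.91 V, V_2 = 18.98 V, V_3 = 0.03933 V, V_4 = 24 V
  V_5 = 19.67 V, V_6 = 17.97 V
Power in each resistor, P = (ΔV)²/R:
  P_R1 = (24 - 23.91)²/6.2 = 0.001392 W
  P_R2 = (23.91 - 18.98)²/330 = 0.07365 W
  P_R3 = (18.98 - 0.03933)²/1300 = 0.2759 W
  P_R4 = (24 - 19.67)²/24000 = 0.0007801 W
  P_R5 = (19.67 - 17.97)²/7500 = 0.0003858 W
  P_R6 = (17.97 - 0)²/30000 = 0.01077 W
  P_R7 = (24 - 24)²/1.1 = 0.00000003575 W
  P_R8 = (23.91 - 19.67)²/91000 = 0.000197 W
  P_R9 = (18.98 - 17.97)²/2700 = 0.0003741 W
  P_R10 = (0.03933 - 0)²/2.7 = 0.000573 W
P_total = P_R1 + P_R2 + P_R3 + P_R4 + P_R5 + P_R6 + P_R7 + P_R8 + P_R9 + P_R10 = 0.364 W

Final answer: 0.364 W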